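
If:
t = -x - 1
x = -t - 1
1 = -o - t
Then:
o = x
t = -x - 1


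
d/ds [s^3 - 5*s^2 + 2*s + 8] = 3*s^2 - 10*s + 2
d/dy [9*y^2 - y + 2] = 18*y - 1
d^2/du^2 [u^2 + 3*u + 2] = 2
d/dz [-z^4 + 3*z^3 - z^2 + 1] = z*(-4*z^2 + 9*z - 2)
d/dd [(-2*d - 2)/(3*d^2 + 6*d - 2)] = 2*(-3*d^2 - 6*d + 6*(d + 1)^2 + 2)/(3*d^2 + 6*d - 2)^2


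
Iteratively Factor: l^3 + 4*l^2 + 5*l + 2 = (l + 1)*(l^2 + 3*l + 2) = (l + 1)^2*(l + 2)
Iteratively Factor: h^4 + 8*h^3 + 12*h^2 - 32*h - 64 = (h - 2)*(h^3 + 10*h^2 + 32*h + 32) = (h - 2)*(h + 4)*(h^2 + 6*h + 8) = (h - 2)*(h + 2)*(h + 4)*(h + 4)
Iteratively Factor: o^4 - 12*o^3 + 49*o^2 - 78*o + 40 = (o - 2)*(o^3 - 10*o^2 + 29*o - 20) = (o - 2)*(o - 1)*(o^2 - 9*o + 20) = (o - 5)*(o - 2)*(o - 1)*(o - 4)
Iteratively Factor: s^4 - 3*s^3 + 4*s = (s)*(s^3 - 3*s^2 + 4) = s*(s - 2)*(s^2 - s - 2) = s*(s - 2)*(s + 1)*(s - 2)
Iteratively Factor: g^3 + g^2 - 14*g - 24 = (g + 2)*(g^2 - g - 12) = (g - 4)*(g + 2)*(g + 3)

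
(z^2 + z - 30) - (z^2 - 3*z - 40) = 4*z + 10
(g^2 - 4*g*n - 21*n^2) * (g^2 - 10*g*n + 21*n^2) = g^4 - 14*g^3*n + 40*g^2*n^2 + 126*g*n^3 - 441*n^4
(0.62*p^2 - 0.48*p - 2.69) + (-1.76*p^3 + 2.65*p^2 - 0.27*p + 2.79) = -1.76*p^3 + 3.27*p^2 - 0.75*p + 0.1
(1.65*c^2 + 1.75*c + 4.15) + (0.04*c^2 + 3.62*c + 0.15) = 1.69*c^2 + 5.37*c + 4.3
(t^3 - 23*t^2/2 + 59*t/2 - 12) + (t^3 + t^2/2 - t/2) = 2*t^3 - 11*t^2 + 29*t - 12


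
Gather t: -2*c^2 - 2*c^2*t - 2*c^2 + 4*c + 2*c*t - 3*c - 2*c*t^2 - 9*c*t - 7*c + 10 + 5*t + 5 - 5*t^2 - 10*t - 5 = -4*c^2 - 6*c + t^2*(-2*c - 5) + t*(-2*c^2 - 7*c - 5) + 10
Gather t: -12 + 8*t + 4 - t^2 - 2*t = -t^2 + 6*t - 8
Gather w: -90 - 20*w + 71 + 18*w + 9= -2*w - 10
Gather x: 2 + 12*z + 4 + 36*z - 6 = 48*z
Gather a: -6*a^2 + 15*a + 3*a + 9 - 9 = -6*a^2 + 18*a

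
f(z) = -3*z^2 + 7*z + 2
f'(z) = 7 - 6*z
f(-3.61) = -62.37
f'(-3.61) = 28.66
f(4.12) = -20.08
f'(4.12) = -17.72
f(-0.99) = -7.87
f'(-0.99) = 12.94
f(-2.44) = -32.94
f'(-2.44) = 21.64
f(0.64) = 5.25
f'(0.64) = 3.16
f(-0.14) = 0.96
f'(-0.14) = 7.84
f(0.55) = 4.94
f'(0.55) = 3.70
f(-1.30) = -12.17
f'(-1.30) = 14.80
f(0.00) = 2.00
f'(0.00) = 7.00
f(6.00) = -64.00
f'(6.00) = -29.00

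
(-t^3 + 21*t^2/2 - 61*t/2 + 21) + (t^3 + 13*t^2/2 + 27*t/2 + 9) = 17*t^2 - 17*t + 30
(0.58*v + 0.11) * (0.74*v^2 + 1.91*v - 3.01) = 0.4292*v^3 + 1.1892*v^2 - 1.5357*v - 0.3311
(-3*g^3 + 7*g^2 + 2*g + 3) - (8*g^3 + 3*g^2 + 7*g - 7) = -11*g^3 + 4*g^2 - 5*g + 10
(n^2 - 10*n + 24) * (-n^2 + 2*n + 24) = -n^4 + 12*n^3 - 20*n^2 - 192*n + 576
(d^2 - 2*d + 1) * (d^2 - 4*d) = d^4 - 6*d^3 + 9*d^2 - 4*d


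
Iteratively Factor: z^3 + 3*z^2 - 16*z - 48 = (z + 4)*(z^2 - z - 12) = (z - 4)*(z + 4)*(z + 3)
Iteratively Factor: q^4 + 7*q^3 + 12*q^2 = (q + 4)*(q^3 + 3*q^2) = q*(q + 4)*(q^2 + 3*q) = q^2*(q + 4)*(q + 3)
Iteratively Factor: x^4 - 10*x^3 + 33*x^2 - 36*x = (x - 4)*(x^3 - 6*x^2 + 9*x) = (x - 4)*(x - 3)*(x^2 - 3*x) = (x - 4)*(x - 3)^2*(x)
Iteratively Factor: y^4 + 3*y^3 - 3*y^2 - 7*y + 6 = (y - 1)*(y^3 + 4*y^2 + y - 6) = (y - 1)*(y + 3)*(y^2 + y - 2) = (y - 1)^2*(y + 3)*(y + 2)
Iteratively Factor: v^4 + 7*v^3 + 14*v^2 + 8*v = (v + 1)*(v^3 + 6*v^2 + 8*v) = (v + 1)*(v + 2)*(v^2 + 4*v) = (v + 1)*(v + 2)*(v + 4)*(v)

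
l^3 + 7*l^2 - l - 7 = (l - 1)*(l + 1)*(l + 7)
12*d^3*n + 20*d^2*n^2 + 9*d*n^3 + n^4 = n*(d + n)*(2*d + n)*(6*d + n)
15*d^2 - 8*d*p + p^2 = (-5*d + p)*(-3*d + p)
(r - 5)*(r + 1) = r^2 - 4*r - 5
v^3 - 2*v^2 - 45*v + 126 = (v - 6)*(v - 3)*(v + 7)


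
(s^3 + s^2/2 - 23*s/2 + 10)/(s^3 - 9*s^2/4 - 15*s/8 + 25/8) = 4*(s + 4)/(4*s + 5)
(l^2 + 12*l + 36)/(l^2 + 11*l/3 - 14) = 3*(l + 6)/(3*l - 7)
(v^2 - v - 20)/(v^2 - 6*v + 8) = (v^2 - v - 20)/(v^2 - 6*v + 8)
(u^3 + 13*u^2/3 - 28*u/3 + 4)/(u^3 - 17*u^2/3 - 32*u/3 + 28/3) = (u^2 + 5*u - 6)/(u^2 - 5*u - 14)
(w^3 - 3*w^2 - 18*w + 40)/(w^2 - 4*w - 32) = (w^2 - 7*w + 10)/(w - 8)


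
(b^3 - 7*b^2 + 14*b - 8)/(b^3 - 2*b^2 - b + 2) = (b - 4)/(b + 1)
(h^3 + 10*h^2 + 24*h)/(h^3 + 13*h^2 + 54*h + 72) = h/(h + 3)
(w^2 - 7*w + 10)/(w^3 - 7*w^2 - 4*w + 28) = (w - 5)/(w^2 - 5*w - 14)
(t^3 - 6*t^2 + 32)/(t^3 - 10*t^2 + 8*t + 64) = (t - 4)/(t - 8)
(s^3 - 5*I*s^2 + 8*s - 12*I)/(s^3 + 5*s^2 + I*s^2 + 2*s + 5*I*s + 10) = (s - 6*I)/(s + 5)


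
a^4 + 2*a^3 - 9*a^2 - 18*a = a*(a - 3)*(a + 2)*(a + 3)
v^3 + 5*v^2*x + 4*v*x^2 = v*(v + x)*(v + 4*x)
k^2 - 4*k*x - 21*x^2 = (k - 7*x)*(k + 3*x)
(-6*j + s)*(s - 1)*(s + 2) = -6*j*s^2 - 6*j*s + 12*j + s^3 + s^2 - 2*s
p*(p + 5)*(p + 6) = p^3 + 11*p^2 + 30*p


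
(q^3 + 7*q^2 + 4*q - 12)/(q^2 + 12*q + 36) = (q^2 + q - 2)/(q + 6)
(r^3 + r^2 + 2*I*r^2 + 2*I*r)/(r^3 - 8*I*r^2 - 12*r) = (r^2 + r*(1 + 2*I) + 2*I)/(r^2 - 8*I*r - 12)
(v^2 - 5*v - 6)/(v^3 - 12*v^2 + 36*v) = (v + 1)/(v*(v - 6))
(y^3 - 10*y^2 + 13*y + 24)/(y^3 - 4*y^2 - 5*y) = (y^2 - 11*y + 24)/(y*(y - 5))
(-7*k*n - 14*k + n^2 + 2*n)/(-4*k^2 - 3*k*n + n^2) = (7*k*n + 14*k - n^2 - 2*n)/(4*k^2 + 3*k*n - n^2)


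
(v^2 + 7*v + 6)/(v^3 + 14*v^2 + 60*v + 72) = (v + 1)/(v^2 + 8*v + 12)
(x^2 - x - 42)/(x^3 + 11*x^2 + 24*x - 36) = (x - 7)/(x^2 + 5*x - 6)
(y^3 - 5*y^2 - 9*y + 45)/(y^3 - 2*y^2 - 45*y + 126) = (y^2 - 2*y - 15)/(y^2 + y - 42)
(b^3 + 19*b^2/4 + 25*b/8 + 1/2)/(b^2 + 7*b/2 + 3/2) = (b^2 + 17*b/4 + 1)/(b + 3)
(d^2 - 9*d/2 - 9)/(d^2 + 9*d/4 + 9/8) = 4*(d - 6)/(4*d + 3)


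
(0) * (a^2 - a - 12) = 0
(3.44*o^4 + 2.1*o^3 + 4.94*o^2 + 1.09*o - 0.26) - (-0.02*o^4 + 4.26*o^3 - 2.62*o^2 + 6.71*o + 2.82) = 3.46*o^4 - 2.16*o^3 + 7.56*o^2 - 5.62*o - 3.08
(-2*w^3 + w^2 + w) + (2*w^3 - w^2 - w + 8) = 8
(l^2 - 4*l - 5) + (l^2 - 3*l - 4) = 2*l^2 - 7*l - 9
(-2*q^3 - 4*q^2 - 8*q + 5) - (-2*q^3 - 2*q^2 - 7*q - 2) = -2*q^2 - q + 7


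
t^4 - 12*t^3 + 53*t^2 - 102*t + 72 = (t - 4)*(t - 3)^2*(t - 2)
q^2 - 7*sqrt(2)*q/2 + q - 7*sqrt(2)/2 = (q + 1)*(q - 7*sqrt(2)/2)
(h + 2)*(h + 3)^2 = h^3 + 8*h^2 + 21*h + 18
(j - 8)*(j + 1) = j^2 - 7*j - 8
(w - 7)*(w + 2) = w^2 - 5*w - 14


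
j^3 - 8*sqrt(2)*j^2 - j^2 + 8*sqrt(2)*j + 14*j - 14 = (j - 1)*(j - 7*sqrt(2))*(j - sqrt(2))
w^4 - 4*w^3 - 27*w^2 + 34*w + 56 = (w - 7)*(w - 2)*(w + 1)*(w + 4)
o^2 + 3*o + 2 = (o + 1)*(o + 2)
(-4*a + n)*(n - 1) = -4*a*n + 4*a + n^2 - n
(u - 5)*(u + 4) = u^2 - u - 20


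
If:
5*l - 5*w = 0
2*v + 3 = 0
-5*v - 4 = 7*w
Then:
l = 1/2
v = -3/2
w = 1/2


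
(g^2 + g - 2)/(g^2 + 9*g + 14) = (g - 1)/(g + 7)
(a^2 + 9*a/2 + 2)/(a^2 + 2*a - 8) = (a + 1/2)/(a - 2)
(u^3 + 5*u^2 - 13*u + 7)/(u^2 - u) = u + 6 - 7/u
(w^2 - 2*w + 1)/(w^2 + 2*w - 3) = (w - 1)/(w + 3)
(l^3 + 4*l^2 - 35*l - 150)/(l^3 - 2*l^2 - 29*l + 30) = (l + 5)/(l - 1)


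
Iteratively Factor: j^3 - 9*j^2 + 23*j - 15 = (j - 1)*(j^2 - 8*j + 15) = (j - 5)*(j - 1)*(j - 3)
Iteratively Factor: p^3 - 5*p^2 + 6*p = (p - 3)*(p^2 - 2*p) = p*(p - 3)*(p - 2)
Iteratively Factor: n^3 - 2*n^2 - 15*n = (n - 5)*(n^2 + 3*n) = n*(n - 5)*(n + 3)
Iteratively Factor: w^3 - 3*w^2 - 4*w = (w - 4)*(w^2 + w) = (w - 4)*(w + 1)*(w)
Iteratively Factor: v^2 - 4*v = (v - 4)*(v)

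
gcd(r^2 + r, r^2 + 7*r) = r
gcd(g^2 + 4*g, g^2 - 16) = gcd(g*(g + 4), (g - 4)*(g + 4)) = g + 4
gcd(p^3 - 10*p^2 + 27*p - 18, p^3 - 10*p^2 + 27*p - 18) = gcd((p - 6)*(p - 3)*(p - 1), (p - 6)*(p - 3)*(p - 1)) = p^3 - 10*p^2 + 27*p - 18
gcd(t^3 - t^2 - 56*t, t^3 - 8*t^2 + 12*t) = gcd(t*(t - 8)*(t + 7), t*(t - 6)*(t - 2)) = t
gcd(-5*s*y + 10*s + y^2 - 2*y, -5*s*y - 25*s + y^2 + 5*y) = -5*s + y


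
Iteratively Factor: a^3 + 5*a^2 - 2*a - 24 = (a - 2)*(a^2 + 7*a + 12) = (a - 2)*(a + 4)*(a + 3)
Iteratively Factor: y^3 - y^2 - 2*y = (y - 2)*(y^2 + y) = (y - 2)*(y + 1)*(y)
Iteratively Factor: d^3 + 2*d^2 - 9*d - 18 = (d + 2)*(d^2 - 9) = (d + 2)*(d + 3)*(d - 3)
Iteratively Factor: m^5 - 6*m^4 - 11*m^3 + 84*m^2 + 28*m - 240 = (m - 2)*(m^4 - 4*m^3 - 19*m^2 + 46*m + 120) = (m - 4)*(m - 2)*(m^3 - 19*m - 30) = (m - 5)*(m - 4)*(m - 2)*(m^2 + 5*m + 6) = (m - 5)*(m - 4)*(m - 2)*(m + 3)*(m + 2)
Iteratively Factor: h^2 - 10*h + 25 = (h - 5)*(h - 5)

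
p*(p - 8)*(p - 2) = p^3 - 10*p^2 + 16*p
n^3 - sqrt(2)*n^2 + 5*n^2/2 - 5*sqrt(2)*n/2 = n*(n + 5/2)*(n - sqrt(2))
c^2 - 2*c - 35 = (c - 7)*(c + 5)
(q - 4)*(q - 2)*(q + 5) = q^3 - q^2 - 22*q + 40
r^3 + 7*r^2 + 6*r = r*(r + 1)*(r + 6)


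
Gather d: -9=-9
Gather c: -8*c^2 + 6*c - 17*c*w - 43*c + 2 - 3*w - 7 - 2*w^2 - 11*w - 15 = -8*c^2 + c*(-17*w - 37) - 2*w^2 - 14*w - 20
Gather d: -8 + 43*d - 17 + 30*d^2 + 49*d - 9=30*d^2 + 92*d - 34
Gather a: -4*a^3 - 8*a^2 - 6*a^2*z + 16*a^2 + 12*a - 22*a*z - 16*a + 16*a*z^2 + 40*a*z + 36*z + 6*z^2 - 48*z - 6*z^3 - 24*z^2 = -4*a^3 + a^2*(8 - 6*z) + a*(16*z^2 + 18*z - 4) - 6*z^3 - 18*z^2 - 12*z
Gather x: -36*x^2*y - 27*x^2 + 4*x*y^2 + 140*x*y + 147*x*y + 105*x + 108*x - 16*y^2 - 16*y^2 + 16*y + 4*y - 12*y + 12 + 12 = x^2*(-36*y - 27) + x*(4*y^2 + 287*y + 213) - 32*y^2 + 8*y + 24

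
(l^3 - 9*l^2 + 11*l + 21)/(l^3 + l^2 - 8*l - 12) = (l^2 - 6*l - 7)/(l^2 + 4*l + 4)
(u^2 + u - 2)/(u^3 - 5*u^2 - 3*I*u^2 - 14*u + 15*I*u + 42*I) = (u - 1)/(u^2 - u*(7 + 3*I) + 21*I)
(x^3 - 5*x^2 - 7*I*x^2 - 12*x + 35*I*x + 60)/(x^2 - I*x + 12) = (x^2 - x*(5 + 3*I) + 15*I)/(x + 3*I)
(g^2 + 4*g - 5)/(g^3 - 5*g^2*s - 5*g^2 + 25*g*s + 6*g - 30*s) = (g^2 + 4*g - 5)/(g^3 - 5*g^2*s - 5*g^2 + 25*g*s + 6*g - 30*s)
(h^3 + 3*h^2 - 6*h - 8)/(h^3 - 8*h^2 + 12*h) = (h^2 + 5*h + 4)/(h*(h - 6))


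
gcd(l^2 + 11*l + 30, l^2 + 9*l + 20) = l + 5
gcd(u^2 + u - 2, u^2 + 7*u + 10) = u + 2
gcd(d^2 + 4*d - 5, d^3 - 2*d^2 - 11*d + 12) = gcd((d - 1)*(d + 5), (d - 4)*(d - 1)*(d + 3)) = d - 1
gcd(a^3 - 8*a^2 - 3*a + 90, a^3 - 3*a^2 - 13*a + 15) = a^2 - 2*a - 15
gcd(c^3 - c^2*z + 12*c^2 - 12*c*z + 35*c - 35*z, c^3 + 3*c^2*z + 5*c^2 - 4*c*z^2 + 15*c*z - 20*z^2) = -c^2 + c*z - 5*c + 5*z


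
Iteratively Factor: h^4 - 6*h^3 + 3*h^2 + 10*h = (h - 2)*(h^3 - 4*h^2 - 5*h) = (h - 5)*(h - 2)*(h^2 + h) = h*(h - 5)*(h - 2)*(h + 1)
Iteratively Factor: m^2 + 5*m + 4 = (m + 1)*(m + 4)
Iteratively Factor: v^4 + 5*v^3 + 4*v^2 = (v)*(v^3 + 5*v^2 + 4*v) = v^2*(v^2 + 5*v + 4) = v^2*(v + 1)*(v + 4)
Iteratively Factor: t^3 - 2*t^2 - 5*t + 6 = (t - 1)*(t^2 - t - 6) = (t - 1)*(t + 2)*(t - 3)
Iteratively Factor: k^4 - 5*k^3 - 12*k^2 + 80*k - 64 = (k - 4)*(k^3 - k^2 - 16*k + 16) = (k - 4)*(k + 4)*(k^2 - 5*k + 4) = (k - 4)*(k - 1)*(k + 4)*(k - 4)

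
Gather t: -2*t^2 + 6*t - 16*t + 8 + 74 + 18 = -2*t^2 - 10*t + 100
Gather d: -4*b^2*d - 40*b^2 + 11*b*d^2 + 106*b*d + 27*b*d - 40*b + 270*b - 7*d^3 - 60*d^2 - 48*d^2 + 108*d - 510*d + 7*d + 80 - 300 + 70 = -40*b^2 + 230*b - 7*d^3 + d^2*(11*b - 108) + d*(-4*b^2 + 133*b - 395) - 150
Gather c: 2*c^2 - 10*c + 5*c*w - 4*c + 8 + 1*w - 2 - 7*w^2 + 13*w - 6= 2*c^2 + c*(5*w - 14) - 7*w^2 + 14*w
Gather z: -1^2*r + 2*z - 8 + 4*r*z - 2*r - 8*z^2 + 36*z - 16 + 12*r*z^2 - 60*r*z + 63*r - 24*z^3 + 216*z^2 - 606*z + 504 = 60*r - 24*z^3 + z^2*(12*r + 208) + z*(-56*r - 568) + 480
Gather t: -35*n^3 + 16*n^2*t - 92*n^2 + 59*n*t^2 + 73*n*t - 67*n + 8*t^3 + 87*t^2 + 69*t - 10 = -35*n^3 - 92*n^2 - 67*n + 8*t^3 + t^2*(59*n + 87) + t*(16*n^2 + 73*n + 69) - 10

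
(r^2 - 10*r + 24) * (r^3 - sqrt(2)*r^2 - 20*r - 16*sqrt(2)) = r^5 - 10*r^4 - sqrt(2)*r^4 + 4*r^3 + 10*sqrt(2)*r^3 - 40*sqrt(2)*r^2 + 200*r^2 - 480*r + 160*sqrt(2)*r - 384*sqrt(2)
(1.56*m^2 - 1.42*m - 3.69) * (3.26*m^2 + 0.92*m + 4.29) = 5.0856*m^4 - 3.194*m^3 - 6.6434*m^2 - 9.4866*m - 15.8301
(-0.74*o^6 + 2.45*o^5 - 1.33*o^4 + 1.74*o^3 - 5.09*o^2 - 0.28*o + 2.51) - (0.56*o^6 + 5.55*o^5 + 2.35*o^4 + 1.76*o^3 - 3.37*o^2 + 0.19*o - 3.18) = -1.3*o^6 - 3.1*o^5 - 3.68*o^4 - 0.02*o^3 - 1.72*o^2 - 0.47*o + 5.69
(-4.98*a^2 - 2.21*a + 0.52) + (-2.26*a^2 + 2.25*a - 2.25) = -7.24*a^2 + 0.04*a - 1.73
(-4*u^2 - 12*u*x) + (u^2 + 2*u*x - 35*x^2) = -3*u^2 - 10*u*x - 35*x^2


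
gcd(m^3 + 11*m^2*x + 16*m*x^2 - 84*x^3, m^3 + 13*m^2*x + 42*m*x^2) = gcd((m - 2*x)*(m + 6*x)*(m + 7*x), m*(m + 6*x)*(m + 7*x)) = m^2 + 13*m*x + 42*x^2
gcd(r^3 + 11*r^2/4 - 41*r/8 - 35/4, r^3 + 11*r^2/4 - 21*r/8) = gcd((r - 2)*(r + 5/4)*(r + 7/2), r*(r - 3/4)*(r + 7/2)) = r + 7/2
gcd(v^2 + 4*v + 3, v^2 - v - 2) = v + 1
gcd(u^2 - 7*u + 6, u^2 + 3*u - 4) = u - 1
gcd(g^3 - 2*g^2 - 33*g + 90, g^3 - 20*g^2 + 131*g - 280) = g - 5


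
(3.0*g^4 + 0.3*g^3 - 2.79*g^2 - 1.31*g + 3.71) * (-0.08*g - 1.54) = -0.24*g^5 - 4.644*g^4 - 0.2388*g^3 + 4.4014*g^2 + 1.7206*g - 5.7134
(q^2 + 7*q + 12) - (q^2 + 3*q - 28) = 4*q + 40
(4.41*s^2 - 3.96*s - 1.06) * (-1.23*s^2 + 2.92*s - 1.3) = -5.4243*s^4 + 17.748*s^3 - 15.9924*s^2 + 2.0528*s + 1.378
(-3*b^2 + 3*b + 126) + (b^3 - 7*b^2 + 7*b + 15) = b^3 - 10*b^2 + 10*b + 141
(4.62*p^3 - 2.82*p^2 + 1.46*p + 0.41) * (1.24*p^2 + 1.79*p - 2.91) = 5.7288*p^5 + 4.773*p^4 - 16.6816*p^3 + 11.328*p^2 - 3.5147*p - 1.1931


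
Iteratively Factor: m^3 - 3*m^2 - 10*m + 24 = (m + 3)*(m^2 - 6*m + 8) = (m - 4)*(m + 3)*(m - 2)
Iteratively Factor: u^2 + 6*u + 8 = (u + 2)*(u + 4)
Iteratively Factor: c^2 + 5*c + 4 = (c + 4)*(c + 1)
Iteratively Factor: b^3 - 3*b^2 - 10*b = (b + 2)*(b^2 - 5*b) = (b - 5)*(b + 2)*(b)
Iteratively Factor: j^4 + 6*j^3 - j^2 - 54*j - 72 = (j - 3)*(j^3 + 9*j^2 + 26*j + 24) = (j - 3)*(j + 2)*(j^2 + 7*j + 12) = (j - 3)*(j + 2)*(j + 3)*(j + 4)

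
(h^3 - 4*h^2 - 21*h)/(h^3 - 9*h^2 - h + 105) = h/(h - 5)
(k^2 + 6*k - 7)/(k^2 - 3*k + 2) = (k + 7)/(k - 2)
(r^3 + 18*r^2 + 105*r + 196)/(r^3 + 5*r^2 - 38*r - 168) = (r + 7)/(r - 6)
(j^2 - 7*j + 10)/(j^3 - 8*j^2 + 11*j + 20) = (j - 2)/(j^2 - 3*j - 4)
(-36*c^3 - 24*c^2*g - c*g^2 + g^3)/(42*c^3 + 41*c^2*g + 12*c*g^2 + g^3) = (-6*c + g)/(7*c + g)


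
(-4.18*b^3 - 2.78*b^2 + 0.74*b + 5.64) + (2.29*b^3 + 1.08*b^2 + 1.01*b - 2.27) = -1.89*b^3 - 1.7*b^2 + 1.75*b + 3.37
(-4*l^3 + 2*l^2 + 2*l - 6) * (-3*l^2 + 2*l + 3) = 12*l^5 - 14*l^4 - 14*l^3 + 28*l^2 - 6*l - 18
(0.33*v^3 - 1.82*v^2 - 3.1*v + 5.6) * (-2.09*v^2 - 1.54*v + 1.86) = -0.6897*v^5 + 3.2956*v^4 + 9.8956*v^3 - 10.3152*v^2 - 14.39*v + 10.416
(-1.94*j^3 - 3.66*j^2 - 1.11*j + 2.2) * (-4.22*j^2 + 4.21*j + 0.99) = 8.1868*j^5 + 7.2778*j^4 - 12.645*j^3 - 17.5805*j^2 + 8.1631*j + 2.178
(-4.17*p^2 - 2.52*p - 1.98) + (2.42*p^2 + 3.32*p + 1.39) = -1.75*p^2 + 0.8*p - 0.59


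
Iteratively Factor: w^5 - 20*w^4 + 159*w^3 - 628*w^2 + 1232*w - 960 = (w - 3)*(w^4 - 17*w^3 + 108*w^2 - 304*w + 320) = (w - 4)*(w - 3)*(w^3 - 13*w^2 + 56*w - 80) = (w - 4)^2*(w - 3)*(w^2 - 9*w + 20) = (w - 5)*(w - 4)^2*(w - 3)*(w - 4)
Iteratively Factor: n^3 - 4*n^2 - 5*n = (n + 1)*(n^2 - 5*n) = n*(n + 1)*(n - 5)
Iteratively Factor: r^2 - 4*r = (r - 4)*(r)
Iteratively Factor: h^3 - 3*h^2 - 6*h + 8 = (h + 2)*(h^2 - 5*h + 4) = (h - 1)*(h + 2)*(h - 4)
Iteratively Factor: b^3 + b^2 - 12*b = (b + 4)*(b^2 - 3*b) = b*(b + 4)*(b - 3)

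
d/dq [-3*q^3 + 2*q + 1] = 2 - 9*q^2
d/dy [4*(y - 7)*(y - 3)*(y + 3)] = 12*y^2 - 56*y - 36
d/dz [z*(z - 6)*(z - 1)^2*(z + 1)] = 5*z^4 - 28*z^3 + 15*z^2 + 14*z - 6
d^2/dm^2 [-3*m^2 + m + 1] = -6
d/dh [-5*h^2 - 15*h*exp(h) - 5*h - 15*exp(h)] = -15*h*exp(h) - 10*h - 30*exp(h) - 5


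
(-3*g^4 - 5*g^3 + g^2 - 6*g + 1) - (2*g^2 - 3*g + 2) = -3*g^4 - 5*g^3 - g^2 - 3*g - 1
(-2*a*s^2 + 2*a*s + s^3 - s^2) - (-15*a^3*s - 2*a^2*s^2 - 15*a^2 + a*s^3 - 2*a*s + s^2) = 15*a^3*s + 2*a^2*s^2 + 15*a^2 - a*s^3 - 2*a*s^2 + 4*a*s + s^3 - 2*s^2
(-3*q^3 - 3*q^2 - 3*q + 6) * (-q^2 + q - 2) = 3*q^5 + 6*q^3 - 3*q^2 + 12*q - 12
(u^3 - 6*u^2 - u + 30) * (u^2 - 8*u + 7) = u^5 - 14*u^4 + 54*u^3 - 4*u^2 - 247*u + 210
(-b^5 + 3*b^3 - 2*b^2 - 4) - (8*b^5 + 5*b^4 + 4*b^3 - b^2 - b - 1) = -9*b^5 - 5*b^4 - b^3 - b^2 + b - 3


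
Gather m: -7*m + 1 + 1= 2 - 7*m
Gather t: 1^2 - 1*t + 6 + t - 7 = 0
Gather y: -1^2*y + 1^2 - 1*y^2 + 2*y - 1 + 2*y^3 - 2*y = 2*y^3 - y^2 - y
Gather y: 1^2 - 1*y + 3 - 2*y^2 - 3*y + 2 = -2*y^2 - 4*y + 6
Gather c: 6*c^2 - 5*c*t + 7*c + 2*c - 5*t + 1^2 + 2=6*c^2 + c*(9 - 5*t) - 5*t + 3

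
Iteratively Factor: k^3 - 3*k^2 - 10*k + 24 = (k - 4)*(k^2 + k - 6) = (k - 4)*(k + 3)*(k - 2)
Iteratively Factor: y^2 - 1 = (y + 1)*(y - 1)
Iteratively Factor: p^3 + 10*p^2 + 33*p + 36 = (p + 3)*(p^2 + 7*p + 12) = (p + 3)^2*(p + 4)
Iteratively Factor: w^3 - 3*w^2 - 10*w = (w)*(w^2 - 3*w - 10) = w*(w - 5)*(w + 2)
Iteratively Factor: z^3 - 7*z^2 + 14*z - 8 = (z - 4)*(z^2 - 3*z + 2) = (z - 4)*(z - 1)*(z - 2)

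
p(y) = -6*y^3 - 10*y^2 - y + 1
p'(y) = -18*y^2 - 20*y - 1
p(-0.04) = 1.02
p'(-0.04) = -0.23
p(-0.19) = 0.87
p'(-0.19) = 2.15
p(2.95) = -243.01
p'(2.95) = -216.64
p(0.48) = -2.45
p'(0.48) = -14.75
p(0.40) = -1.38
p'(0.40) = -11.88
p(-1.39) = -0.82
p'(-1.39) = -7.98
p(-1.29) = -1.47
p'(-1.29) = -5.15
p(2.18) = -110.87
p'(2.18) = -130.14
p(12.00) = -11819.00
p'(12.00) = -2833.00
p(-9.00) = 3574.00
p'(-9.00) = -1279.00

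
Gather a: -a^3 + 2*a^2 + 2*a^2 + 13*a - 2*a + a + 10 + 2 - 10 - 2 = -a^3 + 4*a^2 + 12*a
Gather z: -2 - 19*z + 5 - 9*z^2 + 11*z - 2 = -9*z^2 - 8*z + 1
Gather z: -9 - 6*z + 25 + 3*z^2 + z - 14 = 3*z^2 - 5*z + 2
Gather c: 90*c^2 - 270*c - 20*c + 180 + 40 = 90*c^2 - 290*c + 220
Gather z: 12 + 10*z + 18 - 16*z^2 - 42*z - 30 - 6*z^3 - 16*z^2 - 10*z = -6*z^3 - 32*z^2 - 42*z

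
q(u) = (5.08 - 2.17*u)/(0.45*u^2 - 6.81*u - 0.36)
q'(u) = (5.08 - 2.17*u)*(6.81 - 0.9*u)/(0.45*u^2 - 6.81*u - 0.36)^2 - 2.17/(0.45*u^2 - 6.81*u - 0.36)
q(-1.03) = 1.03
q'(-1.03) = 0.81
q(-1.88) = 0.65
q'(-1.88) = 0.24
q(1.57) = -0.17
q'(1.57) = 0.31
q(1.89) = -0.08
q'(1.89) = 0.22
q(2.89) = 0.07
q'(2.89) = 0.11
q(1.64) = -0.15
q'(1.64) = 0.29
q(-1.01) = 1.04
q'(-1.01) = 0.84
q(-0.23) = 4.54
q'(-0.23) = 24.11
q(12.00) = 1.21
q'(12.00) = 0.41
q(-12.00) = 0.21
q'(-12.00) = 0.01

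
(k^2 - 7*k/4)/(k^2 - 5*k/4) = (4*k - 7)/(4*k - 5)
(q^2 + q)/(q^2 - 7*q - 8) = q/(q - 8)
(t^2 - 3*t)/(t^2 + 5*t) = (t - 3)/(t + 5)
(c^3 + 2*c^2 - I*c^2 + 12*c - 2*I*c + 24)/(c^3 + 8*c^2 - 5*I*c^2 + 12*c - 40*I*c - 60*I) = (c^2 - I*c + 12)/(c^2 + c*(6 - 5*I) - 30*I)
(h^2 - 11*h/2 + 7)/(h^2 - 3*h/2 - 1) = (2*h - 7)/(2*h + 1)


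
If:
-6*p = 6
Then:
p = -1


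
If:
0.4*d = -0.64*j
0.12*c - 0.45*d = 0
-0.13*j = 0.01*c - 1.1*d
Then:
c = 0.00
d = 0.00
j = 0.00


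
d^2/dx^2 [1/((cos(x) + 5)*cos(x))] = (-(1 - cos(2*x))^2 + 75*cos(x)/4 - 27*cos(2*x)/2 - 15*cos(3*x)/4 + 81/2)/((cos(x) + 5)^3*cos(x)^3)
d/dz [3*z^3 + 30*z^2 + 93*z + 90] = 9*z^2 + 60*z + 93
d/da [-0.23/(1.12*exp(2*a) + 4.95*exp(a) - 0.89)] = (0.5152*exp(a) + 1.1385)*exp(a)/(1.12*exp(2*a) + 4.95*exp(a) - 0.89)^2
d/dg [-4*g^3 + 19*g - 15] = 19 - 12*g^2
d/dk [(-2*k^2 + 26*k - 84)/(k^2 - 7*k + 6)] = -12/(k^2 - 2*k + 1)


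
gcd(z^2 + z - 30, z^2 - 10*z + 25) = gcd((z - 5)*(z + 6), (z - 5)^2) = z - 5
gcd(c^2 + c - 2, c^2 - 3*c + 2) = c - 1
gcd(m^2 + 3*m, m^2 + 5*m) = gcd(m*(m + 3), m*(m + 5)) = m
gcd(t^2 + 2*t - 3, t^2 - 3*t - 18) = t + 3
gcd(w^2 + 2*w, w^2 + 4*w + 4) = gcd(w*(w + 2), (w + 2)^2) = w + 2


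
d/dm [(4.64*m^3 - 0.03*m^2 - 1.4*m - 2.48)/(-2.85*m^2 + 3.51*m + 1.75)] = (-13.224*m^4 + 32.5728*m^3 + 20.2647*m^2 - 14.241*m + 6.2548)/(8.1225*m^4 - 20.007*m^3 + 2.3451*m^2 + 12.285*m + 3.0625)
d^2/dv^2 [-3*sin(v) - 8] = 3*sin(v)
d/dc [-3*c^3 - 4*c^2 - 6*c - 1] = -9*c^2 - 8*c - 6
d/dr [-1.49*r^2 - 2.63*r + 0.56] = -2.98*r - 2.63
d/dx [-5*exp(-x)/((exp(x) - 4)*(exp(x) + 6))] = 5*(3*exp(2*x) + 4*exp(x) - 24)*exp(-x)/(exp(4*x) + 4*exp(3*x) - 44*exp(2*x) - 96*exp(x) + 576)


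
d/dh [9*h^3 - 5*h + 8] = 27*h^2 - 5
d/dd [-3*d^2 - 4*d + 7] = -6*d - 4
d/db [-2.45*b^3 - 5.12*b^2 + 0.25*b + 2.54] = -7.35*b^2 - 10.24*b + 0.25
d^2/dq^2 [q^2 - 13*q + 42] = 2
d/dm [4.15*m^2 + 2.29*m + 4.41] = 8.3*m + 2.29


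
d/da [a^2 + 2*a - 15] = 2*a + 2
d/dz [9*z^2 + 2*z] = 18*z + 2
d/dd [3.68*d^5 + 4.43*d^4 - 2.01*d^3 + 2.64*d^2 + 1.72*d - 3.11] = 18.4*d^4 + 17.72*d^3 - 6.03*d^2 + 5.28*d + 1.72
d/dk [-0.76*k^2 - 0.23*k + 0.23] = -1.52*k - 0.23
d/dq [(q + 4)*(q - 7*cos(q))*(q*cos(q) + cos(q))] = (q + 1)*(q + 4)*(7*sin(q) + 1)*cos(q) + (q + 1)*(q - 7*cos(q))*cos(q) - (q + 4)*(q - 7*cos(q))*(q*sin(q) - sqrt(2)*cos(q + pi/4))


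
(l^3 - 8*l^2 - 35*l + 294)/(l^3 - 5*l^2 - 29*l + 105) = (l^2 - l - 42)/(l^2 + 2*l - 15)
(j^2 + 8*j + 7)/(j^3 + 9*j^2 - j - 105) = (j + 1)/(j^2 + 2*j - 15)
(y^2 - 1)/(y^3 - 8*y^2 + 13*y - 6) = (y + 1)/(y^2 - 7*y + 6)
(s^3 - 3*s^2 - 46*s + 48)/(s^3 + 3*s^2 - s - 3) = (s^2 - 2*s - 48)/(s^2 + 4*s + 3)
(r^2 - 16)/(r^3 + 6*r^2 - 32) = (r - 4)/(r^2 + 2*r - 8)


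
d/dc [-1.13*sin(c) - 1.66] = -1.13*cos(c)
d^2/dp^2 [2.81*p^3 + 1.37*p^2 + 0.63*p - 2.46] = 16.86*p + 2.74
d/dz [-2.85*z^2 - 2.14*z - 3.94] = -5.7*z - 2.14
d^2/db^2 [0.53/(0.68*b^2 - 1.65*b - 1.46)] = (0.490144*b^2 - 1.18932*b - 0.53*(1.36*b - 1.65)*(2.72*b - 3.3) - 1.052368)/(-0.68*b^2 + 1.65*b + 1.46)^3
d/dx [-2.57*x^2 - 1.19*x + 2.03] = -5.14*x - 1.19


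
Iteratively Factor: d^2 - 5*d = (d)*(d - 5)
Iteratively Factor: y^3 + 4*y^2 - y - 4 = (y + 1)*(y^2 + 3*y - 4) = (y + 1)*(y + 4)*(y - 1)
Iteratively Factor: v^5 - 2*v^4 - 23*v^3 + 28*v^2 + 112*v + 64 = (v - 4)*(v^4 + 2*v^3 - 15*v^2 - 32*v - 16) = (v - 4)^2*(v^3 + 6*v^2 + 9*v + 4) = (v - 4)^2*(v + 1)*(v^2 + 5*v + 4) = (v - 4)^2*(v + 1)^2*(v + 4)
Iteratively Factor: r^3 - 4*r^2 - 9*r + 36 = (r - 4)*(r^2 - 9) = (r - 4)*(r - 3)*(r + 3)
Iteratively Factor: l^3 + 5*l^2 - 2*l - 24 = (l + 4)*(l^2 + l - 6) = (l - 2)*(l + 4)*(l + 3)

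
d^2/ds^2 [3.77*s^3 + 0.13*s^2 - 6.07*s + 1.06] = 22.62*s + 0.26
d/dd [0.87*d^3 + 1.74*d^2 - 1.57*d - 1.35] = 2.61*d^2 + 3.48*d - 1.57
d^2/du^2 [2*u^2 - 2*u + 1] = 4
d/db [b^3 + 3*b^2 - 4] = 3*b*(b + 2)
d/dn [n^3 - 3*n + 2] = 3*n^2 - 3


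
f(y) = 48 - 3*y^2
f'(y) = -6*y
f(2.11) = 34.64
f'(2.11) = -12.66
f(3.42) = 12.91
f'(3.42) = -20.52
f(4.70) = -18.27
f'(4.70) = -28.20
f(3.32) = 14.93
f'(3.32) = -19.92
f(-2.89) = 22.94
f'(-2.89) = 17.34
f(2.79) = 24.65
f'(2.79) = -16.74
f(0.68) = 46.61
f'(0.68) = -4.08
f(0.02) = 48.00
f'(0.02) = -0.12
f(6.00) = -60.00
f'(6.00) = -36.00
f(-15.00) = -627.00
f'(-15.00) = 90.00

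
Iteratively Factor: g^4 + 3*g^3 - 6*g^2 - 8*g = (g)*(g^3 + 3*g^2 - 6*g - 8) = g*(g + 1)*(g^2 + 2*g - 8) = g*(g - 2)*(g + 1)*(g + 4)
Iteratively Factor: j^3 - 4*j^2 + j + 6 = (j + 1)*(j^2 - 5*j + 6) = (j - 3)*(j + 1)*(j - 2)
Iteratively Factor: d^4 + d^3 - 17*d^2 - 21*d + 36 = (d - 4)*(d^3 + 5*d^2 + 3*d - 9) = (d - 4)*(d + 3)*(d^2 + 2*d - 3) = (d - 4)*(d + 3)^2*(d - 1)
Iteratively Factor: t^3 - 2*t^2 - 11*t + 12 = (t - 4)*(t^2 + 2*t - 3) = (t - 4)*(t - 1)*(t + 3)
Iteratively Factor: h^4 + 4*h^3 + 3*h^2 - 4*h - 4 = (h + 1)*(h^3 + 3*h^2 - 4) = (h + 1)*(h + 2)*(h^2 + h - 2) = (h - 1)*(h + 1)*(h + 2)*(h + 2)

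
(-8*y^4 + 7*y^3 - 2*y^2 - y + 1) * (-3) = 24*y^4 - 21*y^3 + 6*y^2 + 3*y - 3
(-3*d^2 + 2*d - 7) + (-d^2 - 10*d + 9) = -4*d^2 - 8*d + 2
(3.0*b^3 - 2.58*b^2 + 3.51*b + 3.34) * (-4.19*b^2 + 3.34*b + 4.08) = -12.57*b^5 + 20.8302*b^4 - 11.0841*b^3 - 12.7976*b^2 + 25.4764*b + 13.6272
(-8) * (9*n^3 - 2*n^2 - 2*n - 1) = -72*n^3 + 16*n^2 + 16*n + 8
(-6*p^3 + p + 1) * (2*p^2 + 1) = -12*p^5 - 4*p^3 + 2*p^2 + p + 1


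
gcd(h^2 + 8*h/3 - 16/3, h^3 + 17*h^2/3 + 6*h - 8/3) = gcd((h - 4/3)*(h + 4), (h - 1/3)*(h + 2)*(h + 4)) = h + 4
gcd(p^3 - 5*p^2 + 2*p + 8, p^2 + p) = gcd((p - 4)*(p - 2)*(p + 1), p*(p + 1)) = p + 1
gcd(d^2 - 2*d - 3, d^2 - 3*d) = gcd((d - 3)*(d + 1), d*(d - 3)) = d - 3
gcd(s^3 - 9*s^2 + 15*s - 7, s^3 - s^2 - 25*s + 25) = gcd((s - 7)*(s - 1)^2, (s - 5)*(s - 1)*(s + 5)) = s - 1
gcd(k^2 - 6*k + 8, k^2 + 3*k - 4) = 1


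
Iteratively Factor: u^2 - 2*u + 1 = (u - 1)*(u - 1)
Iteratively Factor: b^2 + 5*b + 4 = (b + 1)*(b + 4)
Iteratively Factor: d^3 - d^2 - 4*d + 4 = (d - 2)*(d^2 + d - 2) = (d - 2)*(d + 2)*(d - 1)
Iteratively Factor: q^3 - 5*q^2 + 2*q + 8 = (q + 1)*(q^2 - 6*q + 8) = (q - 2)*(q + 1)*(q - 4)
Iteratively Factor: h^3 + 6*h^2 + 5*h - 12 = (h + 4)*(h^2 + 2*h - 3) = (h + 3)*(h + 4)*(h - 1)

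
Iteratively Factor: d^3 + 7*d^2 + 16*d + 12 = (d + 3)*(d^2 + 4*d + 4) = (d + 2)*(d + 3)*(d + 2)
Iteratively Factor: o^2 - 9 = (o + 3)*(o - 3)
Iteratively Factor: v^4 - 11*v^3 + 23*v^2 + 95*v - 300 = (v - 4)*(v^3 - 7*v^2 - 5*v + 75) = (v - 5)*(v - 4)*(v^2 - 2*v - 15) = (v - 5)^2*(v - 4)*(v + 3)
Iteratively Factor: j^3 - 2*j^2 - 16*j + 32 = (j - 4)*(j^2 + 2*j - 8) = (j - 4)*(j + 4)*(j - 2)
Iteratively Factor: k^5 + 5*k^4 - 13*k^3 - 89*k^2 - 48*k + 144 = (k - 4)*(k^4 + 9*k^3 + 23*k^2 + 3*k - 36) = (k - 4)*(k - 1)*(k^3 + 10*k^2 + 33*k + 36) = (k - 4)*(k - 1)*(k + 4)*(k^2 + 6*k + 9) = (k - 4)*(k - 1)*(k + 3)*(k + 4)*(k + 3)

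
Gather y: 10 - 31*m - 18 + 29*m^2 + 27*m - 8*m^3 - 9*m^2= -8*m^3 + 20*m^2 - 4*m - 8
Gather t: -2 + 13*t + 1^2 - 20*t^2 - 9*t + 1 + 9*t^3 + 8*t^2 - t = 9*t^3 - 12*t^2 + 3*t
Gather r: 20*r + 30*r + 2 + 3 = 50*r + 5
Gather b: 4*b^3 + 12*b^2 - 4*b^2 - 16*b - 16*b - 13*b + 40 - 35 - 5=4*b^3 + 8*b^2 - 45*b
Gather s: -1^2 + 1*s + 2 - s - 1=0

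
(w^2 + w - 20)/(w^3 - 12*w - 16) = (w + 5)/(w^2 + 4*w + 4)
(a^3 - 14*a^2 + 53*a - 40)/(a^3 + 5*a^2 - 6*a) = (a^2 - 13*a + 40)/(a*(a + 6))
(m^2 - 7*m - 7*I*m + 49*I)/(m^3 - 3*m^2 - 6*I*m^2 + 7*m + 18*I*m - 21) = (m - 7)/(m^2 + m*(-3 + I) - 3*I)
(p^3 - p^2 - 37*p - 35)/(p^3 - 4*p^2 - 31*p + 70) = (p + 1)/(p - 2)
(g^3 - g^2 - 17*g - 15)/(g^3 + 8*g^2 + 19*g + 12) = (g - 5)/(g + 4)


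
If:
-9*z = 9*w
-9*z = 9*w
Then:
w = -z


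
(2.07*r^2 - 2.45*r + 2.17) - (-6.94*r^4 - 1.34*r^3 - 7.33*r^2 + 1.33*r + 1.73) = 6.94*r^4 + 1.34*r^3 + 9.4*r^2 - 3.78*r + 0.44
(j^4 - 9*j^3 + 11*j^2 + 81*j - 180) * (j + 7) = j^5 - 2*j^4 - 52*j^3 + 158*j^2 + 387*j - 1260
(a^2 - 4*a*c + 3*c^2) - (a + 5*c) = a^2 - 4*a*c - a + 3*c^2 - 5*c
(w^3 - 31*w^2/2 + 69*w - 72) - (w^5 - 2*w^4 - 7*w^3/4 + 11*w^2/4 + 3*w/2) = -w^5 + 2*w^4 + 11*w^3/4 - 73*w^2/4 + 135*w/2 - 72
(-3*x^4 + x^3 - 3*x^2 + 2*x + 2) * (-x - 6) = 3*x^5 + 17*x^4 - 3*x^3 + 16*x^2 - 14*x - 12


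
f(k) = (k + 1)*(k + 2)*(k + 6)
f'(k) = (k + 1)*(k + 2) + (k + 1)*(k + 6) + (k + 2)*(k + 6) = 3*k^2 + 18*k + 20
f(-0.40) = 5.38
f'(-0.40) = 13.28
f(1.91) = 90.00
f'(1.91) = 65.32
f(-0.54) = 3.67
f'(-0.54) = 11.15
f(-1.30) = -0.99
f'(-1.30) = 1.67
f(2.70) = 151.29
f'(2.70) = 90.47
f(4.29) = 342.39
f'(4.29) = 152.43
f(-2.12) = 0.52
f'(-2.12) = -4.68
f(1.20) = 50.69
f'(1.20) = 45.92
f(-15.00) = -1638.00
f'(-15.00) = 425.00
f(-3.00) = 6.00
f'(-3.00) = -7.00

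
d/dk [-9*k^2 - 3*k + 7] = -18*k - 3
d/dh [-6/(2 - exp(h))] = -6*exp(h)/(exp(h) - 2)^2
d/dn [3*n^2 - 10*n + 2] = 6*n - 10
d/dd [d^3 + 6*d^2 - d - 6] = 3*d^2 + 12*d - 1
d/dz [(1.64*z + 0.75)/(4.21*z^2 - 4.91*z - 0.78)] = (-6.9044*z^2 - 6.315*z + 2.4033)/(17.7241*z^4 - 41.3422*z^3 + 17.5405*z^2 + 7.6596*z + 0.6084)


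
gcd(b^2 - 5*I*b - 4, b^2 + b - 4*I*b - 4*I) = b - 4*I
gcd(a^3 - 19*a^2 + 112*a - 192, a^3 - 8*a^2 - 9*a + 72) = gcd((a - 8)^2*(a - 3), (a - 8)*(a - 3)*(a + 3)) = a^2 - 11*a + 24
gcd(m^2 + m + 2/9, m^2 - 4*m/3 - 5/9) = m + 1/3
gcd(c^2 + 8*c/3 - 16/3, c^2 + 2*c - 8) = c + 4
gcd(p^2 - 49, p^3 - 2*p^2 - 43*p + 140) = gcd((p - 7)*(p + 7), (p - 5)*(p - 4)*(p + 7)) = p + 7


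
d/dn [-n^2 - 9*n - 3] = -2*n - 9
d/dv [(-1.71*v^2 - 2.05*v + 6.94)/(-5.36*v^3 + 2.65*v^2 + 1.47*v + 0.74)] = (-9.1656*v^4 - 21.976*v^3 + 114.514*v^2 - 39.3128*v - 11.7188)/(28.7296*v^6 - 28.408*v^5 - 8.7359*v^4 - 0.141800000000001*v^3 + 6.0829*v^2 + 2.1756*v + 0.5476)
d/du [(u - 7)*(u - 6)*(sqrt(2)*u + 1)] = 3*sqrt(2)*u^2 - 26*sqrt(2)*u + 2*u - 13 + 42*sqrt(2)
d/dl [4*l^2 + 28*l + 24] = 8*l + 28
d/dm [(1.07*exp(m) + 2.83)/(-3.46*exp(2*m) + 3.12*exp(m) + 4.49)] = (3.7022*exp(2*m) + 19.5836*exp(m) - 4.0253)*exp(m)/(11.9716*exp(4*m) - 21.5904*exp(3*m) - 21.3364*exp(2*m) + 28.0176*exp(m) + 20.1601)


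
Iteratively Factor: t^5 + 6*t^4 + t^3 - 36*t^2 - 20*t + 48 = (t - 2)*(t^4 + 8*t^3 + 17*t^2 - 2*t - 24) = (t - 2)*(t - 1)*(t^3 + 9*t^2 + 26*t + 24) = (t - 2)*(t - 1)*(t + 4)*(t^2 + 5*t + 6) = (t - 2)*(t - 1)*(t + 2)*(t + 4)*(t + 3)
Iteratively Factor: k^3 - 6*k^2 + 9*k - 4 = (k - 4)*(k^2 - 2*k + 1) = (k - 4)*(k - 1)*(k - 1)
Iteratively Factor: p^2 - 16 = (p - 4)*(p + 4)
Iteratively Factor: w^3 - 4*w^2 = (w)*(w^2 - 4*w) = w^2*(w - 4)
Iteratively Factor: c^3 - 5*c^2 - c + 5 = (c + 1)*(c^2 - 6*c + 5) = (c - 1)*(c + 1)*(c - 5)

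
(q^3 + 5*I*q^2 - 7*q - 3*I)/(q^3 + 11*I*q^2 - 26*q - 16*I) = (q^2 + 4*I*q - 3)/(q^2 + 10*I*q - 16)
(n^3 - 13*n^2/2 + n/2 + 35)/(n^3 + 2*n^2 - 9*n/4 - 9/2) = 2*(2*n^2 - 17*n + 35)/(4*n^2 - 9)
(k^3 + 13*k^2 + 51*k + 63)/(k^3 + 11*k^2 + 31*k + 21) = (k + 3)/(k + 1)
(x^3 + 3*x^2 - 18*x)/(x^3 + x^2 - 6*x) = (x^2 + 3*x - 18)/(x^2 + x - 6)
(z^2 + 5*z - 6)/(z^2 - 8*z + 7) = (z + 6)/(z - 7)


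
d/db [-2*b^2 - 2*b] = -4*b - 2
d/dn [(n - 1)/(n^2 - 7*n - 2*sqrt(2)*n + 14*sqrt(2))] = (n^2 - 7*n - 2*sqrt(2)*n + (n - 1)*(-2*n + 2*sqrt(2) + 7) + 14*sqrt(2))/(n^2 - 7*n - 2*sqrt(2)*n + 14*sqrt(2))^2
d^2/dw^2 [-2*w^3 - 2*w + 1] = -12*w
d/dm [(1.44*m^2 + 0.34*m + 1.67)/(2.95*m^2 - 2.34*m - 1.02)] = (-4.3726*m^2 - 12.7906*m + 3.561)/(8.7025*m^4 - 13.806*m^3 - 0.542400000000002*m^2 + 4.7736*m + 1.0404)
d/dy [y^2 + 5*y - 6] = 2*y + 5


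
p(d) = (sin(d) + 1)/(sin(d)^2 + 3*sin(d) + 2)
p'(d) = (-2*sin(d)*cos(d) - 3*cos(d))*(sin(d) + 1)/(sin(d)^2 + 3*sin(d) + 2)^2 + cos(d)/(sin(d)^2 + 3*sin(d) + 2) = -cos(d)/(sin(d) + 2)^2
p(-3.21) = 0.48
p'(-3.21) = 0.23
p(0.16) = 0.46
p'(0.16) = -0.21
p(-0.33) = 0.60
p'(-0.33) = -0.34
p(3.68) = 0.67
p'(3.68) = 0.39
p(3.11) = 0.49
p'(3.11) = 0.24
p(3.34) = 0.55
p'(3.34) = 0.30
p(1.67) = 0.33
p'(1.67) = 0.01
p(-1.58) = 1.00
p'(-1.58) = 0.01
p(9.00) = 0.41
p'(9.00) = 0.16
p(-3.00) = 0.54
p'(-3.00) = 0.29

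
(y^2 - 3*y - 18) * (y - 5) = y^3 - 8*y^2 - 3*y + 90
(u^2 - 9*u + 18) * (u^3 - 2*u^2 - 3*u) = u^5 - 11*u^4 + 33*u^3 - 9*u^2 - 54*u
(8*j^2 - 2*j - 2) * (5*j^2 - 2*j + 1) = 40*j^4 - 26*j^3 + 2*j^2 + 2*j - 2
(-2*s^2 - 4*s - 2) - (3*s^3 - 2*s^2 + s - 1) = -3*s^3 - 5*s - 1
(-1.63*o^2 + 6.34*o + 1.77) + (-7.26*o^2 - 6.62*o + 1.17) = -8.89*o^2 - 0.28*o + 2.94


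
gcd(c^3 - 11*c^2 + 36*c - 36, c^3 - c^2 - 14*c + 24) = c^2 - 5*c + 6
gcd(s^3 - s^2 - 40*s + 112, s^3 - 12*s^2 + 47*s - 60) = s - 4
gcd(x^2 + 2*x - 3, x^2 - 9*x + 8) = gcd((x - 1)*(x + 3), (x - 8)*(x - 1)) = x - 1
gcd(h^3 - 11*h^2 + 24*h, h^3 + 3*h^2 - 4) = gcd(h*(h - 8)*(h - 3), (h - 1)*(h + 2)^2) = 1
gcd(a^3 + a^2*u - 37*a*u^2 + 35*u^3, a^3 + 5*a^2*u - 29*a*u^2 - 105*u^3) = -a^2 - 2*a*u + 35*u^2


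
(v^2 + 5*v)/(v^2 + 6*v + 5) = v/(v + 1)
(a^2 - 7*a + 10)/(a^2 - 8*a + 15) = (a - 2)/(a - 3)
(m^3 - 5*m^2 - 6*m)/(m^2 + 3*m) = (m^2 - 5*m - 6)/(m + 3)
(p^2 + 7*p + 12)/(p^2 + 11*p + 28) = (p + 3)/(p + 7)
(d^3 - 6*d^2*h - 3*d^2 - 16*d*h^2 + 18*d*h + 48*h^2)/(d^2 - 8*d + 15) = (d^2 - 6*d*h - 16*h^2)/(d - 5)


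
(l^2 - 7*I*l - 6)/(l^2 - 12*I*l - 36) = (l - I)/(l - 6*I)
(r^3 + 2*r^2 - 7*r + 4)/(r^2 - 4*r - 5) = (-r^3 - 2*r^2 + 7*r - 4)/(-r^2 + 4*r + 5)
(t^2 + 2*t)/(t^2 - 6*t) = (t + 2)/(t - 6)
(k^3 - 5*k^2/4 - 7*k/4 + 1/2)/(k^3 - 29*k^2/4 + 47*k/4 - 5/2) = (k + 1)/(k - 5)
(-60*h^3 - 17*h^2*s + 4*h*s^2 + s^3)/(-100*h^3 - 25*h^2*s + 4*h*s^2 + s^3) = (-12*h^2 - h*s + s^2)/(-20*h^2 - h*s + s^2)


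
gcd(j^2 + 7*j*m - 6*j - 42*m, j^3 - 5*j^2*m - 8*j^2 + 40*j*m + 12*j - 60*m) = j - 6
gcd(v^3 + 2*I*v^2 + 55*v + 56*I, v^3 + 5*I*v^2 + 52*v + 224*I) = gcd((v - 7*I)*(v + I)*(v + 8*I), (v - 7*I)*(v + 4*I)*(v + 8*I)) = v^2 + I*v + 56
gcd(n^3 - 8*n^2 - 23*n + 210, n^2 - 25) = n + 5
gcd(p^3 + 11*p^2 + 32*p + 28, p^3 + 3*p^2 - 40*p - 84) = p^2 + 9*p + 14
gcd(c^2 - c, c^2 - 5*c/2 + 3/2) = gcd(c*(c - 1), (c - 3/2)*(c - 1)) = c - 1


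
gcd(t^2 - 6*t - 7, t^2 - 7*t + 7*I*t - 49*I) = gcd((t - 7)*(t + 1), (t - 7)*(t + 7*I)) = t - 7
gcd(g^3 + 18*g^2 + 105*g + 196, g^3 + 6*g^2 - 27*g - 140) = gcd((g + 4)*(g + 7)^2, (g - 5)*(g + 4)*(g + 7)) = g^2 + 11*g + 28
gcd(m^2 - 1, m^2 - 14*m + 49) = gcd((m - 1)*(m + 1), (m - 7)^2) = 1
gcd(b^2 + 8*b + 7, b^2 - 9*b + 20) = 1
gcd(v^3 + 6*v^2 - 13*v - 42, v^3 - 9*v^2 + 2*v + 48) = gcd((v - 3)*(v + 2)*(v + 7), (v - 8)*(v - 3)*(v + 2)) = v^2 - v - 6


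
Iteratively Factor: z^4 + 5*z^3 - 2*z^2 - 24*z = (z + 4)*(z^3 + z^2 - 6*z) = z*(z + 4)*(z^2 + z - 6) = z*(z - 2)*(z + 4)*(z + 3)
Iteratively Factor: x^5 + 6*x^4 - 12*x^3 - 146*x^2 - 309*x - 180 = (x + 3)*(x^4 + 3*x^3 - 21*x^2 - 83*x - 60) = (x - 5)*(x + 3)*(x^3 + 8*x^2 + 19*x + 12) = (x - 5)*(x + 3)^2*(x^2 + 5*x + 4) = (x - 5)*(x + 3)^2*(x + 4)*(x + 1)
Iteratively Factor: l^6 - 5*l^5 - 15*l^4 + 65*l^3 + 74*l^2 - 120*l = (l - 4)*(l^5 - l^4 - 19*l^3 - 11*l^2 + 30*l) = (l - 4)*(l + 3)*(l^4 - 4*l^3 - 7*l^2 + 10*l) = (l - 5)*(l - 4)*(l + 3)*(l^3 + l^2 - 2*l) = (l - 5)*(l - 4)*(l - 1)*(l + 3)*(l^2 + 2*l) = l*(l - 5)*(l - 4)*(l - 1)*(l + 3)*(l + 2)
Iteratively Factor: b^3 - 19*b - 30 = (b + 2)*(b^2 - 2*b - 15) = (b - 5)*(b + 2)*(b + 3)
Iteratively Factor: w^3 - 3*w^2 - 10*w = (w - 5)*(w^2 + 2*w) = (w - 5)*(w + 2)*(w)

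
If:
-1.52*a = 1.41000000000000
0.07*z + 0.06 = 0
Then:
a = -0.93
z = -0.86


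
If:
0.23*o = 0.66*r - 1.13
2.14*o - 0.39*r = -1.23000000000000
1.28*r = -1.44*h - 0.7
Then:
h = -1.92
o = -0.28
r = 1.61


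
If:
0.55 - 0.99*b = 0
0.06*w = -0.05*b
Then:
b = 0.56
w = -0.46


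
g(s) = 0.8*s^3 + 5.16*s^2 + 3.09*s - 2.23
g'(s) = 2.4*s^2 + 10.32*s + 3.09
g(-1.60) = 2.76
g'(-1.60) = -7.28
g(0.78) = 3.70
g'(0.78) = 12.60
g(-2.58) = 10.41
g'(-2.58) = -7.56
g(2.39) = 45.55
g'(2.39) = 41.46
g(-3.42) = 15.55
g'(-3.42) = -4.13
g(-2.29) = 8.15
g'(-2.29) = -7.96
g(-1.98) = 5.67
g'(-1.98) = -7.93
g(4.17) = 158.39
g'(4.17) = 87.86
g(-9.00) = -195.28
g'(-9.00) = 104.61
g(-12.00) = -678.67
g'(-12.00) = 224.85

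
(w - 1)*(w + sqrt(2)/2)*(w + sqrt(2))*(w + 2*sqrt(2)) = w^4 - w^3 + 7*sqrt(2)*w^3/2 - 7*sqrt(2)*w^2/2 + 7*w^2 - 7*w + 2*sqrt(2)*w - 2*sqrt(2)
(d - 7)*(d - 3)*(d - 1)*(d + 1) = d^4 - 10*d^3 + 20*d^2 + 10*d - 21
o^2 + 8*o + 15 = (o + 3)*(o + 5)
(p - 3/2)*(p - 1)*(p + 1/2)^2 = p^4 - 3*p^3/2 - 3*p^2/4 + 7*p/8 + 3/8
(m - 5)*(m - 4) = m^2 - 9*m + 20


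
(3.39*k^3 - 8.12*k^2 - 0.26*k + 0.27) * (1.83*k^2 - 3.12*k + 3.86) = 6.2037*k^5 - 25.4364*k^4 + 37.944*k^3 - 30.0379*k^2 - 1.846*k + 1.0422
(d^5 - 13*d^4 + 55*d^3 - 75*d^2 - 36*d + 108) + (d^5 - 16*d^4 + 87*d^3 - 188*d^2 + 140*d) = 2*d^5 - 29*d^4 + 142*d^3 - 263*d^2 + 104*d + 108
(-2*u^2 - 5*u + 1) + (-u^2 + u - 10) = -3*u^2 - 4*u - 9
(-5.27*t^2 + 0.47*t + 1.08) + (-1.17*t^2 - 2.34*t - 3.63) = -6.44*t^2 - 1.87*t - 2.55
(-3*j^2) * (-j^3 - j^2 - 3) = 3*j^5 + 3*j^4 + 9*j^2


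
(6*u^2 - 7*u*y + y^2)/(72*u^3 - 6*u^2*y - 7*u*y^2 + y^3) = (-u + y)/(-12*u^2 - u*y + y^2)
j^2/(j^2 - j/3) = 3*j/(3*j - 1)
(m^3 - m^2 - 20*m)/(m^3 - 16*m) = (m - 5)/(m - 4)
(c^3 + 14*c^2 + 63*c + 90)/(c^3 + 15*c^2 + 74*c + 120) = (c + 3)/(c + 4)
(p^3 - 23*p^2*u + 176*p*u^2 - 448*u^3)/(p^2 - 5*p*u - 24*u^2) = (p^2 - 15*p*u + 56*u^2)/(p + 3*u)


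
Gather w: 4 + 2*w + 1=2*w + 5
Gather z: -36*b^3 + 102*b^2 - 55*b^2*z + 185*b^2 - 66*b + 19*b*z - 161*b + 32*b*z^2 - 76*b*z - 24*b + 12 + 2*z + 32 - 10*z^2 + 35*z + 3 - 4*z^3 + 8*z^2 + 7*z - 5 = -36*b^3 + 287*b^2 - 251*b - 4*z^3 + z^2*(32*b - 2) + z*(-55*b^2 - 57*b + 44) + 42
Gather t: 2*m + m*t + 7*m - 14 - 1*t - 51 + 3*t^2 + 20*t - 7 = 9*m + 3*t^2 + t*(m + 19) - 72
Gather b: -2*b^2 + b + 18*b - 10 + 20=-2*b^2 + 19*b + 10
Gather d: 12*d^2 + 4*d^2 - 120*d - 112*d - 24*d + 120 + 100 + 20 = 16*d^2 - 256*d + 240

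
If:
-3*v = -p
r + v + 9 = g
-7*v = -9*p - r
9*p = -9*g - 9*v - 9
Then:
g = -11/3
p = 2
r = -40/3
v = 2/3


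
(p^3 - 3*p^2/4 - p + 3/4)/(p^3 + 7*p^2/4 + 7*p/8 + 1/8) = 2*(4*p^2 - 7*p + 3)/(8*p^2 + 6*p + 1)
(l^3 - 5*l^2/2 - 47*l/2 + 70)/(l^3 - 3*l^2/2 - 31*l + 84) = (l + 5)/(l + 6)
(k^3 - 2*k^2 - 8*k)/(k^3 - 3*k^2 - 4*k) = (k + 2)/(k + 1)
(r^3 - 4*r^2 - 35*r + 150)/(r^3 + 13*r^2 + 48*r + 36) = (r^2 - 10*r + 25)/(r^2 + 7*r + 6)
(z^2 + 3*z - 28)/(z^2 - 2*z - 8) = (z + 7)/(z + 2)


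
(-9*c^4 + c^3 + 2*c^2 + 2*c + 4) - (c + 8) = -9*c^4 + c^3 + 2*c^2 + c - 4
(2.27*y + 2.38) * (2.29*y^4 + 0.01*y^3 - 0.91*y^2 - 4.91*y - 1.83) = 5.1983*y^5 + 5.4729*y^4 - 2.0419*y^3 - 13.3115*y^2 - 15.8399*y - 4.3554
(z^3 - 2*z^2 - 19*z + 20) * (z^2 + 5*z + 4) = z^5 + 3*z^4 - 25*z^3 - 83*z^2 + 24*z + 80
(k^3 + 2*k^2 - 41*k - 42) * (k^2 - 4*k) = k^5 - 2*k^4 - 49*k^3 + 122*k^2 + 168*k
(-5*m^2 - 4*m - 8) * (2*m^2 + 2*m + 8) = -10*m^4 - 18*m^3 - 64*m^2 - 48*m - 64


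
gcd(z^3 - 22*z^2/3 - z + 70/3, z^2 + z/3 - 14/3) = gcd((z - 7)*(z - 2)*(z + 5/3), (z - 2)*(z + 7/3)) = z - 2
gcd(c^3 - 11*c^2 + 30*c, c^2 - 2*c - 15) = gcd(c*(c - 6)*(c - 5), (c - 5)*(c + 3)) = c - 5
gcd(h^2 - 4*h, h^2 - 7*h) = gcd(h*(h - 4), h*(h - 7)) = h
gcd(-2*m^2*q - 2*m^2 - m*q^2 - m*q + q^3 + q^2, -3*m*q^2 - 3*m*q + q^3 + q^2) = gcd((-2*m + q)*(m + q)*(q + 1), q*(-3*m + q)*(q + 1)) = q + 1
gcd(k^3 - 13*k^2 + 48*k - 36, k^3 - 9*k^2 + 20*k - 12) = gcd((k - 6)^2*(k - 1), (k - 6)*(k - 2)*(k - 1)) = k^2 - 7*k + 6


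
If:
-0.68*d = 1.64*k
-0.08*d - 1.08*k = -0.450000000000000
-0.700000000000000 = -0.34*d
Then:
No Solution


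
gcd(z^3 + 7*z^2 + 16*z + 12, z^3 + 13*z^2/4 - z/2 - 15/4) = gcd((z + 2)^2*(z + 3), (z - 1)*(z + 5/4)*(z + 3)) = z + 3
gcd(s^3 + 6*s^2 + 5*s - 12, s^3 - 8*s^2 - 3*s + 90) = s + 3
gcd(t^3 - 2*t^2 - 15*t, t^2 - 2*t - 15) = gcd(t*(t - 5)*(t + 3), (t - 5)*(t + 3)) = t^2 - 2*t - 15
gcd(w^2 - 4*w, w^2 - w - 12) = w - 4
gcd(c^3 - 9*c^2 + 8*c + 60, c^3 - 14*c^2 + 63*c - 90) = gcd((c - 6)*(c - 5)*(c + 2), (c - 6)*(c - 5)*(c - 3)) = c^2 - 11*c + 30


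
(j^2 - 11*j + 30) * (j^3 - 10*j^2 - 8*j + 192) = j^5 - 21*j^4 + 132*j^3 - 20*j^2 - 2352*j + 5760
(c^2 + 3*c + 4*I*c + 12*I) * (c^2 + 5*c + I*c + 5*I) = c^4 + 8*c^3 + 5*I*c^3 + 11*c^2 + 40*I*c^2 - 32*c + 75*I*c - 60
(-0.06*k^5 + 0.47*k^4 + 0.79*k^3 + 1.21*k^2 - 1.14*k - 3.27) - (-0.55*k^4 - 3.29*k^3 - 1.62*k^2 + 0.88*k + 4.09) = -0.06*k^5 + 1.02*k^4 + 4.08*k^3 + 2.83*k^2 - 2.02*k - 7.36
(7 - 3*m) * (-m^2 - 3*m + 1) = 3*m^3 + 2*m^2 - 24*m + 7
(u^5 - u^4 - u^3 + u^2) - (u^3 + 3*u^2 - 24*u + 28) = u^5 - u^4 - 2*u^3 - 2*u^2 + 24*u - 28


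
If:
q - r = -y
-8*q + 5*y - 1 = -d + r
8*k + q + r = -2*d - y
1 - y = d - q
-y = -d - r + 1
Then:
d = 1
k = -1/4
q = 0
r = 0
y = 0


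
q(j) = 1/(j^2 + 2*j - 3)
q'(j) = (-2*j - 2)/(j^2 + 2*j - 3)^2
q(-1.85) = -0.31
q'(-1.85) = 0.16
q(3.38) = 0.07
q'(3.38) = -0.04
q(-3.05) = 4.94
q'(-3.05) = 99.98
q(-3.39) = 0.58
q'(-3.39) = 1.63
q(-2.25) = -0.41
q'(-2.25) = 0.42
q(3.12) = 0.08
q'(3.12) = -0.05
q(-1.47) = -0.26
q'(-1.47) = 0.07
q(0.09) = -0.36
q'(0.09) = -0.28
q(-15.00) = 0.01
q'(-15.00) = 0.00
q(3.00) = 0.08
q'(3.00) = -0.06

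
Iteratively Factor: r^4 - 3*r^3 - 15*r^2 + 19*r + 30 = (r - 2)*(r^3 - r^2 - 17*r - 15) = (r - 2)*(r + 3)*(r^2 - 4*r - 5) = (r - 2)*(r + 1)*(r + 3)*(r - 5)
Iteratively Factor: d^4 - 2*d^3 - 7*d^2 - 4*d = (d + 1)*(d^3 - 3*d^2 - 4*d) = d*(d + 1)*(d^2 - 3*d - 4) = d*(d + 1)^2*(d - 4)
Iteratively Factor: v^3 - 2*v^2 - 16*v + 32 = (v + 4)*(v^2 - 6*v + 8) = (v - 2)*(v + 4)*(v - 4)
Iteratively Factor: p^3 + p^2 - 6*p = (p + 3)*(p^2 - 2*p) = (p - 2)*(p + 3)*(p)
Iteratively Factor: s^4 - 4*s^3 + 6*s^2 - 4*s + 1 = (s - 1)*(s^3 - 3*s^2 + 3*s - 1) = (s - 1)^2*(s^2 - 2*s + 1) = (s - 1)^3*(s - 1)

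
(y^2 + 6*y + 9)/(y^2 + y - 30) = (y^2 + 6*y + 9)/(y^2 + y - 30)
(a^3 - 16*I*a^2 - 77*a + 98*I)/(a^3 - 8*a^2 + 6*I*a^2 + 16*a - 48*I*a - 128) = (a^2 - 14*I*a - 49)/(a^2 + 8*a*(-1 + I) - 64*I)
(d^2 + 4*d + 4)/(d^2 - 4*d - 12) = (d + 2)/(d - 6)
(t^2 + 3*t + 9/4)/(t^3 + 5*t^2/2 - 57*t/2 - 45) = (t + 3/2)/(t^2 + t - 30)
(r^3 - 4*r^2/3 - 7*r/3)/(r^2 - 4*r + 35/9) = 3*r*(r + 1)/(3*r - 5)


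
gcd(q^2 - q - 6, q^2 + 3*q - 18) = q - 3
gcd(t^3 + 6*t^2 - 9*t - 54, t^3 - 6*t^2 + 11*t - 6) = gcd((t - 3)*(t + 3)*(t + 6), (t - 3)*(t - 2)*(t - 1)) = t - 3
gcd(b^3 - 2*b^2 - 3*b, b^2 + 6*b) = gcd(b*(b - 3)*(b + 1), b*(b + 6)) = b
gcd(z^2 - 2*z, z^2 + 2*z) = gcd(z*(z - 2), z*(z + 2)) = z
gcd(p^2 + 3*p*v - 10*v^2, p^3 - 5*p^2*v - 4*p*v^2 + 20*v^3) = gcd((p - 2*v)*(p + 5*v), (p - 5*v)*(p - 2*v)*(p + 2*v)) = p - 2*v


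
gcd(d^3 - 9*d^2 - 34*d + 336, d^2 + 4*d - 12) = d + 6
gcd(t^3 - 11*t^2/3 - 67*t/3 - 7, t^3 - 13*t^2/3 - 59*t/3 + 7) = t^2 - 4*t - 21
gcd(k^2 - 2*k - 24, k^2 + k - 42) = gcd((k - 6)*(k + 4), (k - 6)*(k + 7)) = k - 6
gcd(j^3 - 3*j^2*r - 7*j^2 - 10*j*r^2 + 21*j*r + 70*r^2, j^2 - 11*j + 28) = j - 7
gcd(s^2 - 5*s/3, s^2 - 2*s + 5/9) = s - 5/3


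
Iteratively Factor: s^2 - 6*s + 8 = (s - 4)*(s - 2)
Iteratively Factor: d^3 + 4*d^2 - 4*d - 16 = (d - 2)*(d^2 + 6*d + 8) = (d - 2)*(d + 2)*(d + 4)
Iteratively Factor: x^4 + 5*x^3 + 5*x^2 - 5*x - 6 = (x + 1)*(x^3 + 4*x^2 + x - 6) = (x + 1)*(x + 2)*(x^2 + 2*x - 3) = (x - 1)*(x + 1)*(x + 2)*(x + 3)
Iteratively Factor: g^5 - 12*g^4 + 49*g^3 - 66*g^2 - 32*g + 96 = (g - 3)*(g^4 - 9*g^3 + 22*g^2 - 32) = (g - 3)*(g - 2)*(g^3 - 7*g^2 + 8*g + 16) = (g - 4)*(g - 3)*(g - 2)*(g^2 - 3*g - 4) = (g - 4)*(g - 3)*(g - 2)*(g + 1)*(g - 4)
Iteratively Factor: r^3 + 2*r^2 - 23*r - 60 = (r + 3)*(r^2 - r - 20) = (r + 3)*(r + 4)*(r - 5)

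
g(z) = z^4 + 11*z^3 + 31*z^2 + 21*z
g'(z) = 4*z^3 + 33*z^2 + 62*z + 21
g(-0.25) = -3.48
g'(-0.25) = 7.50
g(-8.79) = 709.67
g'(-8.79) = -690.87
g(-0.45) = -4.13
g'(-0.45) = -0.58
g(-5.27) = -88.37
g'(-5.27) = 25.31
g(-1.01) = 0.12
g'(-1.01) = -12.08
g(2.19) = 333.21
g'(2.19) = 357.07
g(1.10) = 76.72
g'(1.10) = 134.45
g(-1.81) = 9.05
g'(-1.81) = -6.83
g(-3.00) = 0.00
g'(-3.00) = 24.00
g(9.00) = 17280.00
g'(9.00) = 6168.00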